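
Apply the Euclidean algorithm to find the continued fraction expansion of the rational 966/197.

[4; 1, 9, 2, 1, 2, 2]

Run the Euclidean algorithm on 966 and 197; the successive quotients are the partial quotients a_0, a_1, ... (each step inverts the fractional part left over by the previous one):
  966 = 4*197 + 178, so a_0 = 4.
  197 = 1*178 + 19, so a_1 = 1.
  178 = 9*19 + 7, so a_2 = 9.
  19 = 2*7 + 5, so a_3 = 2.
  7 = 1*5 + 2, so a_4 = 1.
  5 = 2*2 + 1, so a_5 = 2.
  2 = 2*1 + 0, so a_6 = 2.
The remainder reaches 0 after 7 divisions, so the expansion has 7 partial quotients, read off in order.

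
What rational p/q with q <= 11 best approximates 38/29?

13/10

Expand x = 38/29 as a continued fraction with the Euclidean algorithm:
  38 = 1*29 + 9, so a_0 = 1.
  29 = 3*9 + 2, so a_1 = 3.
  9 = 4*2 + 1, so a_2 = 4.
  2 = 2*1 + 0, so a_3 = 2.
so x = [1; 3, 4, 2].
Convergents (p_i = a_i*p_{i-1} + p_{i-2}, q_i = a_i*q_{i-1} + q_{i-2} with p_{-2}=0, p_{-1}=1, q_{-2}=1, q_{-1}=0), until the denominator exceeds 11:
  i=0: a_0=1, p_0 = 1*1 + 0 = 1, q_0 = 1*0 + 1 = 1.
  i=1: a_1=3, p_1 = 3*1 + 1 = 4, q_1 = 3*1 + 0 = 3.
  i=2: a_2=4, p_2 = 4*4 + 1 = 17, q_2 = 4*3 + 1 = 13.
q_2 = 13 > 11, so the last convergent with denominator <= 11 is p_1/q_1 = 4/3.
The closest fraction with denominator <= 11 is either p_1/q_1 or the intermediate fraction (k*p_1 + p_0)/(k*q_1 + q_0) with the largest k >= 1 whose denominator stays <= 11; these approach x as k grows, and every other convergent or intermediate fraction in range is farther away.
Largest k: floor((11 - q_0)/q_1) = floor((11 - 1)/3) = 3.
That gives (3*4 + 1)/(3*3 + 1) = 13/10.
Compare the errors: |x - 4/3| = |38*3 - 4*29|/(29*3) = 2/87, and |x - 13/10| = |38*10 - 13*29|/(29*10) = 3/290.
Cross-multiplying, 3*87 = 261 < 580 = 2*290, so 3/290 is smaller: the intermediate fraction 13/10 is closer to x than 4/3.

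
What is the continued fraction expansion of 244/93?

Run the Euclidean algorithm on 244 and 93; the successive quotients are the partial quotients a_0, a_1, ... (each step inverts the fractional part left over by the previous one):
  244 = 2*93 + 58, so a_0 = 2.
  93 = 1*58 + 35, so a_1 = 1.
  58 = 1*35 + 23, so a_2 = 1.
  35 = 1*23 + 12, so a_3 = 1.
  23 = 1*12 + 11, so a_4 = 1.
  12 = 1*11 + 1, so a_5 = 1.
  11 = 11*1 + 0, so a_6 = 11.
The remainder reaches 0 after 7 divisions, so the expansion has 7 partial quotients, read off in order.

[2; 1, 1, 1, 1, 1, 11]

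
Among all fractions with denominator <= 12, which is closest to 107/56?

Expand x = 107/56 as a continued fraction with the Euclidean algorithm:
  107 = 1*56 + 51, so a_0 = 1.
  56 = 1*51 + 5, so a_1 = 1.
  51 = 10*5 + 1, so a_2 = 10.
  5 = 5*1 + 0, so a_3 = 5.
so x = [1; 1, 10, 5].
Convergents (p_i = a_i*p_{i-1} + p_{i-2}, q_i = a_i*q_{i-1} + q_{i-2} with p_{-2}=0, p_{-1}=1, q_{-2}=1, q_{-1}=0), until the denominator exceeds 12:
  i=0: a_0=1, p_0 = 1*1 + 0 = 1, q_0 = 1*0 + 1 = 1.
  i=1: a_1=1, p_1 = 1*1 + 1 = 2, q_1 = 1*1 + 0 = 1.
  i=2: a_2=10, p_2 = 10*2 + 1 = 21, q_2 = 10*1 + 1 = 11.
  i=3: a_3=5, p_3 = 5*21 + 2 = 107, q_3 = 5*11 + 1 = 56.
q_3 = 56 > 12, so the last convergent with denominator <= 12 is p_2/q_2 = 21/11.
The closest fraction with denominator <= 12 is either p_2/q_2 or the intermediate fraction (k*p_2 + p_1)/(k*q_2 + q_1) with the largest k >= 1 whose denominator stays <= 12; these approach x as k grows, and every other convergent or intermediate fraction in range is farther away.
Largest k: floor((12 - q_1)/q_2) = floor((12 - 1)/11) = 1.
That gives (1*21 + 2)/(1*11 + 1) = 23/12.
Compare the errors: |x - 21/11| = |107*11 - 21*56|/(56*11) = 1/616, and |x - 23/12| = |107*12 - 23*56|/(56*12) = 4/672.
Cross-multiplying, 1*672 = 672 < 2464 = 4*616, so 1/616 is smaller: the convergent 21/11 is closer to x than 23/12.

21/11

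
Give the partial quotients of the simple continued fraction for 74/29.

[2; 1, 1, 4, 3]

Run the Euclidean algorithm on 74 and 29; the successive quotients are the partial quotients a_0, a_1, ... (each step inverts the fractional part left over by the previous one):
  74 = 2*29 + 16, so a_0 = 2.
  29 = 1*16 + 13, so a_1 = 1.
  16 = 1*13 + 3, so a_2 = 1.
  13 = 4*3 + 1, so a_3 = 4.
  3 = 3*1 + 0, so a_4 = 3.
The remainder reaches 0 after 5 divisions, so the expansion has 5 partial quotients, read off in order.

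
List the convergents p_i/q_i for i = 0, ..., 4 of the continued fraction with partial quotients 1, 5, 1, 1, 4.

1/1, 6/5, 7/6, 13/11, 59/50

Using the convergent recurrence p_i = a_i*p_{i-1} + p_{i-2}, q_i = a_i*q_{i-1} + q_{i-2} with p_{-2}=0, p_{-1}=1, q_{-2}=1, q_{-1}=0:
  i=0: a_0=1, p_0 = 1*1 + 0 = 1, q_0 = 1*0 + 1 = 1.
  i=1: a_1=5, p_1 = 5*1 + 1 = 6, q_1 = 5*1 + 0 = 5.
  i=2: a_2=1, p_2 = 1*6 + 1 = 7, q_2 = 1*5 + 1 = 6.
  i=3: a_3=1, p_3 = 1*7 + 6 = 13, q_3 = 1*6 + 5 = 11.
  i=4: a_4=4, p_4 = 4*13 + 7 = 59, q_4 = 4*11 + 6 = 50.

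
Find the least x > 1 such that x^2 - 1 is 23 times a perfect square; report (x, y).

(x, y) = (24, 5)

First expand sqrt(23) as a continued fraction. With x_i = (sqrt(23) + m_i)/d_i and (m_0, d_0) = (0, 1): a_0 = floor(sqrt(23)) = 4, since 4^2 = 16 <= 23 < 25 = 5^2.
Iterate m_{i+1} = d_i*a_i - m_i, d_{i+1} = (23 - m_{i+1}^2)/d_i, a_{i+1} = floor((a_0 + m_{i+1})/d_{i+1}):
  m_1 = 1*4 - 0 = 4, d_1 = (23 - 4^2)/1 = 7/1 = 7, a_1 = floor((4 + 4)/7) = 1.
  m_2 = 7*1 - 4 = 3, d_2 = (23 - 3^2)/7 = 14/7 = 2, a_2 = floor((4 + 3)/2) = 3.
  m_3 = 2*3 - 3 = 3, d_3 = (23 - 3^2)/2 = 14/2 = 7, a_3 = floor((4 + 3)/7) = 1.
  m_4 = 7*1 - 3 = 4, d_4 = (23 - 4^2)/7 = 7/7 = 1, a_4 = floor((4 + 4)/1) = 8.
  m_5 = 1*8 - 4 = 4, d_5 = (23 - 4^2)/1 = 7/1 = 7: (m_5, d_5) = (m_1, d_1) = (4, 7), so from here the quotients repeat a_1, ..., a_4; the period length is 4.
So sqrt(23) = [4; (1, 3, 1, 8)] with period length k = 4.
k is even, so the fundamental solution of x^2 - 23y^2 = 1 is (p_{k-1}, q_{k-1}) = (p_3, q_3); compute convergents through index 3.
Convergents (p_i = a_i*p_{i-1} + p_{i-2}, q_i = a_i*q_{i-1} + q_{i-2} with p_{-2}=0, p_{-1}=1, q_{-2}=1, q_{-1}=0):
  i=0: a_0=4, p_0 = 4*1 + 0 = 4, q_0 = 4*0 + 1 = 1.
  i=1: a_1=1, p_1 = 1*4 + 1 = 5, q_1 = 1*1 + 0 = 1.
  i=2: a_2=3, p_2 = 3*5 + 4 = 19, q_2 = 3*1 + 1 = 4.
  i=3: a_3=1, p_3 = 1*19 + 5 = 24, q_3 = 1*4 + 1 = 5.
Check: 24^2 - 23*5^2 = 576 - 575 = 1, so (x, y) = (24, 5) solves the equation, and by the theorem it is the least positive solution.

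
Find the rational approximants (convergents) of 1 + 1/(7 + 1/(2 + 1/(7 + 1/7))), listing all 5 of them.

Using the convergent recurrence p_i = a_i*p_{i-1} + p_{i-2}, q_i = a_i*q_{i-1} + q_{i-2} with p_{-2}=0, p_{-1}=1, q_{-2}=1, q_{-1}=0:
  i=0: a_0=1, p_0 = 1*1 + 0 = 1, q_0 = 1*0 + 1 = 1.
  i=1: a_1=7, p_1 = 7*1 + 1 = 8, q_1 = 7*1 + 0 = 7.
  i=2: a_2=2, p_2 = 2*8 + 1 = 17, q_2 = 2*7 + 1 = 15.
  i=3: a_3=7, p_3 = 7*17 + 8 = 127, q_3 = 7*15 + 7 = 112.
  i=4: a_4=7, p_4 = 7*127 + 17 = 906, q_4 = 7*112 + 15 = 799.

1/1, 8/7, 17/15, 127/112, 906/799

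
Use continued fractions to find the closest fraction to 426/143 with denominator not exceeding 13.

3/1

Expand x = 426/143 as a continued fraction with the Euclidean algorithm:
  426 = 2*143 + 140, so a_0 = 2.
  143 = 1*140 + 3, so a_1 = 1.
  140 = 46*3 + 2, so a_2 = 46.
  3 = 1*2 + 1, so a_3 = 1.
  2 = 2*1 + 0, so a_4 = 2.
so x = [2; 1, 46, 1, 2].
Convergents (p_i = a_i*p_{i-1} + p_{i-2}, q_i = a_i*q_{i-1} + q_{i-2} with p_{-2}=0, p_{-1}=1, q_{-2}=1, q_{-1}=0), until the denominator exceeds 13:
  i=0: a_0=2, p_0 = 2*1 + 0 = 2, q_0 = 2*0 + 1 = 1.
  i=1: a_1=1, p_1 = 1*2 + 1 = 3, q_1 = 1*1 + 0 = 1.
  i=2: a_2=46, p_2 = 46*3 + 2 = 140, q_2 = 46*1 + 1 = 47.
q_2 = 47 > 13, so the last convergent with denominator <= 13 is p_1/q_1 = 3/1.
The closest fraction with denominator <= 13 is either p_1/q_1 or the intermediate fraction (k*p_1 + p_0)/(k*q_1 + q_0) with the largest k >= 1 whose denominator stays <= 13; these approach x as k grows, and every other convergent or intermediate fraction in range is farther away.
Largest k: floor((13 - q_0)/q_1) = floor((13 - 1)/1) = 12.
That gives (12*3 + 2)/(12*1 + 1) = 38/13.
Compare the errors: |x - 3/1| = |426*1 - 3*143|/(143*1) = 3/143, and |x - 38/13| = |426*13 - 38*143|/(143*13) = 104/1859.
Cross-multiplying, 3*1859 = 5577 < 14872 = 104*143, so 3/143 is smaller: the convergent 3/1 is closer to x than 38/13.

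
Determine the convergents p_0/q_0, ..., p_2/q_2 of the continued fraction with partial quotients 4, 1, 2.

Using the convergent recurrence p_i = a_i*p_{i-1} + p_{i-2}, q_i = a_i*q_{i-1} + q_{i-2} with p_{-2}=0, p_{-1}=1, q_{-2}=1, q_{-1}=0:
  i=0: a_0=4, p_0 = 4*1 + 0 = 4, q_0 = 4*0 + 1 = 1.
  i=1: a_1=1, p_1 = 1*4 + 1 = 5, q_1 = 1*1 + 0 = 1.
  i=2: a_2=2, p_2 = 2*5 + 4 = 14, q_2 = 2*1 + 1 = 3.

4/1, 5/1, 14/3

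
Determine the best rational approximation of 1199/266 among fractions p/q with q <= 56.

Expand x = 1199/266 as a continued fraction with the Euclidean algorithm:
  1199 = 4*266 + 135, so a_0 = 4.
  266 = 1*135 + 131, so a_1 = 1.
  135 = 1*131 + 4, so a_2 = 1.
  131 = 32*4 + 3, so a_3 = 32.
  4 = 1*3 + 1, so a_4 = 1.
  3 = 3*1 + 0, so a_5 = 3.
so x = [4; 1, 1, 32, 1, 3].
Convergents (p_i = a_i*p_{i-1} + p_{i-2}, q_i = a_i*q_{i-1} + q_{i-2} with p_{-2}=0, p_{-1}=1, q_{-2}=1, q_{-1}=0), until the denominator exceeds 56:
  i=0: a_0=4, p_0 = 4*1 + 0 = 4, q_0 = 4*0 + 1 = 1.
  i=1: a_1=1, p_1 = 1*4 + 1 = 5, q_1 = 1*1 + 0 = 1.
  i=2: a_2=1, p_2 = 1*5 + 4 = 9, q_2 = 1*1 + 1 = 2.
  i=3: a_3=32, p_3 = 32*9 + 5 = 293, q_3 = 32*2 + 1 = 65.
q_3 = 65 > 56, so the last convergent with denominator <= 56 is p_2/q_2 = 9/2.
The closest fraction with denominator <= 56 is either p_2/q_2 or the intermediate fraction (k*p_2 + p_1)/(k*q_2 + q_1) with the largest k >= 1 whose denominator stays <= 56; these approach x as k grows, and every other convergent or intermediate fraction in range is farther away.
Largest k: floor((56 - q_1)/q_2) = floor((56 - 1)/2) = 27.
That gives (27*9 + 5)/(27*2 + 1) = 248/55.
Compare the errors: |x - 9/2| = |1199*2 - 9*266|/(266*2) = 4/532, and |x - 248/55| = |1199*55 - 248*266|/(266*55) = 23/14630.
Cross-multiplying, 23*532 = 12236 < 58520 = 4*14630, so 23/14630 is smaller: the intermediate fraction 248/55 is closer to x than 9/2.

248/55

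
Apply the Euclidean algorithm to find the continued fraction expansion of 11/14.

Run the Euclidean algorithm on 11 and 14; the successive quotients are the partial quotients a_0, a_1, ... (each step inverts the fractional part left over by the previous one):
  11 = 0*14 + 11, so a_0 = 0.
  14 = 1*11 + 3, so a_1 = 1.
  11 = 3*3 + 2, so a_2 = 3.
  3 = 1*2 + 1, so a_3 = 1.
  2 = 2*1 + 0, so a_4 = 2.
The remainder reaches 0 after 5 divisions, so the expansion has 5 partial quotients, read off in order.

[0; 1, 3, 1, 2]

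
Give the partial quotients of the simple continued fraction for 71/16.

[4; 2, 3, 2]

Run the Euclidean algorithm on 71 and 16; the successive quotients are the partial quotients a_0, a_1, ... (each step inverts the fractional part left over by the previous one):
  71 = 4*16 + 7, so a_0 = 4.
  16 = 2*7 + 2, so a_1 = 2.
  7 = 3*2 + 1, so a_2 = 3.
  2 = 2*1 + 0, so a_3 = 2.
The remainder reaches 0 after 4 divisions, so the expansion has 4 partial quotients, read off in order.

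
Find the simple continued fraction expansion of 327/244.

[1; 2, 1, 15, 1, 1, 2]

Run the Euclidean algorithm on 327 and 244; the successive quotients are the partial quotients a_0, a_1, ... (each step inverts the fractional part left over by the previous one):
  327 = 1*244 + 83, so a_0 = 1.
  244 = 2*83 + 78, so a_1 = 2.
  83 = 1*78 + 5, so a_2 = 1.
  78 = 15*5 + 3, so a_3 = 15.
  5 = 1*3 + 2, so a_4 = 1.
  3 = 1*2 + 1, so a_5 = 1.
  2 = 2*1 + 0, so a_6 = 2.
The remainder reaches 0 after 7 divisions, so the expansion has 7 partial quotients, read off in order.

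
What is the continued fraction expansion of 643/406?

Run the Euclidean algorithm on 643 and 406; the successive quotients are the partial quotients a_0, a_1, ... (each step inverts the fractional part left over by the previous one):
  643 = 1*406 + 237, so a_0 = 1.
  406 = 1*237 + 169, so a_1 = 1.
  237 = 1*169 + 68, so a_2 = 1.
  169 = 2*68 + 33, so a_3 = 2.
  68 = 2*33 + 2, so a_4 = 2.
  33 = 16*2 + 1, so a_5 = 16.
  2 = 2*1 + 0, so a_6 = 2.
The remainder reaches 0 after 7 divisions, so the expansion has 7 partial quotients, read off in order.

[1; 1, 1, 2, 2, 16, 2]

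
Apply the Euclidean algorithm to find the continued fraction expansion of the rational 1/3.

Run the Euclidean algorithm on 1 and 3; the successive quotients are the partial quotients a_0, a_1, ... (each step inverts the fractional part left over by the previous one):
  1 = 0*3 + 1, so a_0 = 0.
  3 = 3*1 + 0, so a_1 = 3.
The remainder reaches 0 after 2 divisions, so the expansion has 2 partial quotients, read off in order.

[0; 3]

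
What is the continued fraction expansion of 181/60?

Run the Euclidean algorithm on 181 and 60; the successive quotients are the partial quotients a_0, a_1, ... (each step inverts the fractional part left over by the previous one):
  181 = 3*60 + 1, so a_0 = 3.
  60 = 60*1 + 0, so a_1 = 60.
The remainder reaches 0 after 2 divisions, so the expansion has 2 partial quotients, read off in order.

[3; 60]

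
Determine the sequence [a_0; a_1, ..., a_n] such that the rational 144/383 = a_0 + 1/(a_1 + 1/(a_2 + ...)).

Run the Euclidean algorithm on 144 and 383; the successive quotients are the partial quotients a_0, a_1, ... (each step inverts the fractional part left over by the previous one):
  144 = 0*383 + 144, so a_0 = 0.
  383 = 2*144 + 95, so a_1 = 2.
  144 = 1*95 + 49, so a_2 = 1.
  95 = 1*49 + 46, so a_3 = 1.
  49 = 1*46 + 3, so a_4 = 1.
  46 = 15*3 + 1, so a_5 = 15.
  3 = 3*1 + 0, so a_6 = 3.
The remainder reaches 0 after 7 divisions, so the expansion has 7 partial quotients, read off in order.

[0; 2, 1, 1, 1, 15, 3]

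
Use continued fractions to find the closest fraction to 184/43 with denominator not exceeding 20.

77/18

Expand x = 184/43 as a continued fraction with the Euclidean algorithm:
  184 = 4*43 + 12, so a_0 = 4.
  43 = 3*12 + 7, so a_1 = 3.
  12 = 1*7 + 5, so a_2 = 1.
  7 = 1*5 + 2, so a_3 = 1.
  5 = 2*2 + 1, so a_4 = 2.
  2 = 2*1 + 0, so a_5 = 2.
so x = [4; 3, 1, 1, 2, 2].
Convergents (p_i = a_i*p_{i-1} + p_{i-2}, q_i = a_i*q_{i-1} + q_{i-2} with p_{-2}=0, p_{-1}=1, q_{-2}=1, q_{-1}=0), until the denominator exceeds 20:
  i=0: a_0=4, p_0 = 4*1 + 0 = 4, q_0 = 4*0 + 1 = 1.
  i=1: a_1=3, p_1 = 3*4 + 1 = 13, q_1 = 3*1 + 0 = 3.
  i=2: a_2=1, p_2 = 1*13 + 4 = 17, q_2 = 1*3 + 1 = 4.
  i=3: a_3=1, p_3 = 1*17 + 13 = 30, q_3 = 1*4 + 3 = 7.
  i=4: a_4=2, p_4 = 2*30 + 17 = 77, q_4 = 2*7 + 4 = 18.
  i=5: a_5=2, p_5 = 2*77 + 30 = 184, q_5 = 2*18 + 7 = 43.
q_5 = 43 > 20, so the last convergent with denominator <= 20 is p_4/q_4 = 77/18.
The closest fraction with denominator <= 20 is either p_4/q_4 or the intermediate fraction (k*p_4 + p_3)/(k*q_4 + q_3) with the largest k >= 1 whose denominator stays <= 20; these approach x as k grows, and every other convergent or intermediate fraction in range is farther away.
Largest k: floor((20 - q_3)/q_4) = floor((20 - 7)/18) = 0.
Since k = 0, no intermediate fraction beyond p_4/q_4 has denominator <= 20, so the convergent 77/18 is the closest (its error is |184*18 - 77*43|/(43*18) = 1/774).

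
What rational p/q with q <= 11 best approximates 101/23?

Expand x = 101/23 as a continued fraction with the Euclidean algorithm:
  101 = 4*23 + 9, so a_0 = 4.
  23 = 2*9 + 5, so a_1 = 2.
  9 = 1*5 + 4, so a_2 = 1.
  5 = 1*4 + 1, so a_3 = 1.
  4 = 4*1 + 0, so a_4 = 4.
so x = [4; 2, 1, 1, 4].
Convergents (p_i = a_i*p_{i-1} + p_{i-2}, q_i = a_i*q_{i-1} + q_{i-2} with p_{-2}=0, p_{-1}=1, q_{-2}=1, q_{-1}=0), until the denominator exceeds 11:
  i=0: a_0=4, p_0 = 4*1 + 0 = 4, q_0 = 4*0 + 1 = 1.
  i=1: a_1=2, p_1 = 2*4 + 1 = 9, q_1 = 2*1 + 0 = 2.
  i=2: a_2=1, p_2 = 1*9 + 4 = 13, q_2 = 1*2 + 1 = 3.
  i=3: a_3=1, p_3 = 1*13 + 9 = 22, q_3 = 1*3 + 2 = 5.
  i=4: a_4=4, p_4 = 4*22 + 13 = 101, q_4 = 4*5 + 3 = 23.
q_4 = 23 > 11, so the last convergent with denominator <= 11 is p_3/q_3 = 22/5.
The closest fraction with denominator <= 11 is either p_3/q_3 or the intermediate fraction (k*p_3 + p_2)/(k*q_3 + q_2) with the largest k >= 1 whose denominator stays <= 11; these approach x as k grows, and every other convergent or intermediate fraction in range is farther away.
Largest k: floor((11 - q_2)/q_3) = floor((11 - 3)/5) = 1.
That gives (1*22 + 13)/(1*5 + 3) = 35/8.
Compare the errors: |x - 22/5| = |101*5 - 22*23|/(23*5) = 1/115, and |x - 35/8| = |101*8 - 35*23|/(23*8) = 3/184.
Cross-multiplying, 1*184 = 184 < 345 = 3*115, so 1/115 is smaller: the convergent 22/5 is closer to x than 35/8.

22/5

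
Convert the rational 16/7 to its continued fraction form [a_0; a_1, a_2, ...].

Run the Euclidean algorithm on 16 and 7; the successive quotients are the partial quotients a_0, a_1, ... (each step inverts the fractional part left over by the previous one):
  16 = 2*7 + 2, so a_0 = 2.
  7 = 3*2 + 1, so a_1 = 3.
  2 = 2*1 + 0, so a_2 = 2.
The remainder reaches 0 after 3 divisions, so the expansion has 3 partial quotients, read off in order.

[2; 3, 2]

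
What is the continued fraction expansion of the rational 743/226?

Run the Euclidean algorithm on 743 and 226; the successive quotients are the partial quotients a_0, a_1, ... (each step inverts the fractional part left over by the previous one):
  743 = 3*226 + 65, so a_0 = 3.
  226 = 3*65 + 31, so a_1 = 3.
  65 = 2*31 + 3, so a_2 = 2.
  31 = 10*3 + 1, so a_3 = 10.
  3 = 3*1 + 0, so a_4 = 3.
The remainder reaches 0 after 5 divisions, so the expansion has 5 partial quotients, read off in order.

[3; 3, 2, 10, 3]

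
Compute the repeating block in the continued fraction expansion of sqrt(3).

[1; (1, 2)]

Write x_i = (sqrt(3) + m_i)/d_i with (m_0, d_0) = (0, 1). a_0 = floor(sqrt(3)) = 1, since 1^2 = 1 <= 3 < 4 = 2^2.
Iterate m_{i+1} = d_i*a_i - m_i, d_{i+1} = (3 - m_{i+1}^2)/d_i, a_{i+1} = floor((a_0 + m_{i+1})/d_{i+1}):
  m_1 = 1*1 - 0 = 1, d_1 = (3 - 1^2)/1 = 2/1 = 2, a_1 = floor((1 + 1)/2) = 1.
  m_2 = 2*1 - 1 = 1, d_2 = (3 - 1^2)/2 = 2/2 = 1, a_2 = floor((1 + 1)/1) = 2.
  m_3 = 1*2 - 1 = 1, d_3 = (3 - 1^2)/1 = 2/1 = 2: (m_3, d_3) = (m_1, d_1) = (1, 2), so from here the quotients repeat a_1, a_2; the period length is 2.
Hence the expansion of sqrt(3) is a_0 = 1 followed by the repeating block 1, 2 (period 2).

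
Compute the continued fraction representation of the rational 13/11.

[1; 5, 2]

Run the Euclidean algorithm on 13 and 11; the successive quotients are the partial quotients a_0, a_1, ... (each step inverts the fractional part left over by the previous one):
  13 = 1*11 + 2, so a_0 = 1.
  11 = 5*2 + 1, so a_1 = 5.
  2 = 2*1 + 0, so a_2 = 2.
The remainder reaches 0 after 3 divisions, so the expansion has 3 partial quotients, read off in order.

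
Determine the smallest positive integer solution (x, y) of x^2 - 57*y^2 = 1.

(x, y) = (151, 20)

First expand sqrt(57) as a continued fraction. With x_i = (sqrt(57) + m_i)/d_i and (m_0, d_0) = (0, 1): a_0 = floor(sqrt(57)) = 7, since 7^2 = 49 <= 57 < 64 = 8^2.
Iterate m_{i+1} = d_i*a_i - m_i, d_{i+1} = (57 - m_{i+1}^2)/d_i, a_{i+1} = floor((a_0 + m_{i+1})/d_{i+1}):
  m_1 = 1*7 - 0 = 7, d_1 = (57 - 7^2)/1 = 8/1 = 8, a_1 = floor((7 + 7)/8) = 1.
  m_2 = 8*1 - 7 = 1, d_2 = (57 - 1^2)/8 = 56/8 = 7, a_2 = floor((7 + 1)/7) = 1.
  m_3 = 7*1 - 1 = 6, d_3 = (57 - 6^2)/7 = 21/7 = 3, a_3 = floor((7 + 6)/3) = 4.
  m_4 = 3*4 - 6 = 6, d_4 = (57 - 6^2)/3 = 21/3 = 7, a_4 = floor((7 + 6)/7) = 1.
  m_5 = 7*1 - 6 = 1, d_5 = (57 - 1^2)/7 = 56/7 = 8, a_5 = floor((7 + 1)/8) = 1.
  m_6 = 8*1 - 1 = 7, d_6 = (57 - 7^2)/8 = 8/8 = 1, a_6 = floor((7 + 7)/1) = 14.
  m_7 = 1*14 - 7 = 7, d_7 = (57 - 7^2)/1 = 8/1 = 8: (m_7, d_7) = (m_1, d_1) = (7, 8), so from here the quotients repeat a_1, ..., a_6; the period length is 6.
So sqrt(57) = [7; (1, 1, 4, 1, 1, 14)] with period length k = 6.
k is even, so the fundamental solution of x^2 - 57y^2 = 1 is (p_{k-1}, q_{k-1}) = (p_5, q_5); compute convergents through index 5.
Convergents (p_i = a_i*p_{i-1} + p_{i-2}, q_i = a_i*q_{i-1} + q_{i-2} with p_{-2}=0, p_{-1}=1, q_{-2}=1, q_{-1}=0):
  i=0: a_0=7, p_0 = 7*1 + 0 = 7, q_0 = 7*0 + 1 = 1.
  i=1: a_1=1, p_1 = 1*7 + 1 = 8, q_1 = 1*1 + 0 = 1.
  i=2: a_2=1, p_2 = 1*8 + 7 = 15, q_2 = 1*1 + 1 = 2.
  i=3: a_3=4, p_3 = 4*15 + 8 = 68, q_3 = 4*2 + 1 = 9.
  i=4: a_4=1, p_4 = 1*68 + 15 = 83, q_4 = 1*9 + 2 = 11.
  i=5: a_5=1, p_5 = 1*83 + 68 = 151, q_5 = 1*11 + 9 = 20.
Check: 151^2 - 57*20^2 = 22801 - 22800 = 1, so (x, y) = (151, 20) solves the equation, and by the theorem it is the least positive solution.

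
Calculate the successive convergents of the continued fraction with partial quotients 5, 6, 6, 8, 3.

Using the convergent recurrence p_i = a_i*p_{i-1} + p_{i-2}, q_i = a_i*q_{i-1} + q_{i-2} with p_{-2}=0, p_{-1}=1, q_{-2}=1, q_{-1}=0:
  i=0: a_0=5, p_0 = 5*1 + 0 = 5, q_0 = 5*0 + 1 = 1.
  i=1: a_1=6, p_1 = 6*5 + 1 = 31, q_1 = 6*1 + 0 = 6.
  i=2: a_2=6, p_2 = 6*31 + 5 = 191, q_2 = 6*6 + 1 = 37.
  i=3: a_3=8, p_3 = 8*191 + 31 = 1559, q_3 = 8*37 + 6 = 302.
  i=4: a_4=3, p_4 = 3*1559 + 191 = 4868, q_4 = 3*302 + 37 = 943.

5/1, 31/6, 191/37, 1559/302, 4868/943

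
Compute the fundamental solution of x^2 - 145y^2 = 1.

(x, y) = (289, 24)

First expand sqrt(145) as a continued fraction. With x_i = (sqrt(145) + m_i)/d_i and (m_0, d_0) = (0, 1): a_0 = floor(sqrt(145)) = 12, since 12^2 = 144 <= 145 < 169 = 13^2.
Iterate m_{i+1} = d_i*a_i - m_i, d_{i+1} = (145 - m_{i+1}^2)/d_i, a_{i+1} = floor((a_0 + m_{i+1})/d_{i+1}):
  m_1 = 1*12 - 0 = 12, d_1 = (145 - 12^2)/1 = 1/1 = 1, a_1 = floor((12 + 12)/1) = 24.
  m_2 = 1*24 - 12 = 12, d_2 = (145 - 12^2)/1 = 1/1 = 1: (m_2, d_2) = (m_1, d_1) = (12, 1), so from here the quotient a_1 repeats; the period length is 1.
So sqrt(145) = [12; (24)] with period length k = 1.
k is odd, so (p_{k-1}, q_{k-1}) only solves x^2 - 145y^2 = -1 and the fundamental solution of x^2 - 145y^2 = 1 is (p_{2k-1}, q_{2k-1}) = (p_1, q_1); compute convergents through index 1, running through the period twice.
Convergents (p_i = a_i*p_{i-1} + p_{i-2}, q_i = a_i*q_{i-1} + q_{i-2} with p_{-2}=0, p_{-1}=1, q_{-2}=1, q_{-1}=0):
  i=0: a_0=12, p_0 = 12*1 + 0 = 12, q_0 = 12*0 + 1 = 1.
  i=1: a_1=24, p_1 = 24*12 + 1 = 289, q_1 = 24*1 + 0 = 24.
Indeed p_0^2 - 145*q_0^2 = 144 - 145 = -1, not +1.
Check: 289^2 - 145*24^2 = 83521 - 83520 = 1, so (x, y) = (289, 24) solves the equation, and by the theorem it is the least positive solution.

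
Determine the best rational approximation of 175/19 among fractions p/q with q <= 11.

Expand x = 175/19 as a continued fraction with the Euclidean algorithm:
  175 = 9*19 + 4, so a_0 = 9.
  19 = 4*4 + 3, so a_1 = 4.
  4 = 1*3 + 1, so a_2 = 1.
  3 = 3*1 + 0, so a_3 = 3.
so x = [9; 4, 1, 3].
Convergents (p_i = a_i*p_{i-1} + p_{i-2}, q_i = a_i*q_{i-1} + q_{i-2} with p_{-2}=0, p_{-1}=1, q_{-2}=1, q_{-1}=0), until the denominator exceeds 11:
  i=0: a_0=9, p_0 = 9*1 + 0 = 9, q_0 = 9*0 + 1 = 1.
  i=1: a_1=4, p_1 = 4*9 + 1 = 37, q_1 = 4*1 + 0 = 4.
  i=2: a_2=1, p_2 = 1*37 + 9 = 46, q_2 = 1*4 + 1 = 5.
  i=3: a_3=3, p_3 = 3*46 + 37 = 175, q_3 = 3*5 + 4 = 19.
q_3 = 19 > 11, so the last convergent with denominator <= 11 is p_2/q_2 = 46/5.
The closest fraction with denominator <= 11 is either p_2/q_2 or the intermediate fraction (k*p_2 + p_1)/(k*q_2 + q_1) with the largest k >= 1 whose denominator stays <= 11; these approach x as k grows, and every other convergent or intermediate fraction in range is farther away.
Largest k: floor((11 - q_1)/q_2) = floor((11 - 4)/5) = 1.
That gives (1*46 + 37)/(1*5 + 4) = 83/9.
Compare the errors: |x - 46/5| = |175*5 - 46*19|/(19*5) = 1/95, and |x - 83/9| = |175*9 - 83*19|/(19*9) = 2/171.
Cross-multiplying, 1*171 = 171 < 190 = 2*95, so 1/95 is smaller: the convergent 46/5 is closer to x than 83/9.

46/5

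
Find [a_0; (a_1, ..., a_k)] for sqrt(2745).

[52; (2, 1, 1, 4, 1, 10, 1, 4, 1, 1, 2, 104)]

Write x_i = (sqrt(2745) + m_i)/d_i with (m_0, d_0) = (0, 1). a_0 = floor(sqrt(2745)) = 52, since 52^2 = 2704 <= 2745 < 2809 = 53^2.
Iterate m_{i+1} = d_i*a_i - m_i, d_{i+1} = (2745 - m_{i+1}^2)/d_i, a_{i+1} = floor((a_0 + m_{i+1})/d_{i+1}):
  m_1 = 1*52 - 0 = 52, d_1 = (2745 - 52^2)/1 = 41/1 = 41, a_1 = floor((52 + 52)/41) = 2.
  m_2 = 41*2 - 52 = 30, d_2 = (2745 - 30^2)/41 = 1845/41 = 45, a_2 = floor((52 + 30)/45) = 1.
  m_3 = 45*1 - 30 = 15, d_3 = (2745 - 15^2)/45 = 2520/45 = 56, a_3 = floor((52 + 15)/56) = 1.
  m_4 = 56*1 - 15 = 41, d_4 = (2745 - 41^2)/56 = 1064/56 = 19, a_4 = floor((52 + 41)/19) = 4.
  m_5 = 19*4 - 41 = 35, d_5 = (2745 - 35^2)/19 = 1520/19 = 80, a_5 = floor((52 + 35)/80) = 1.
  m_6 = 80*1 - 35 = 45, d_6 = (2745 - 45^2)/80 = 720/80 = 9, a_6 = floor((52 + 45)/9) = 10.
  m_7 = 9*10 - 45 = 45, d_7 = (2745 - 45^2)/9 = 720/9 = 80, a_7 = floor((52 + 45)/80) = 1.
  m_8 = 80*1 - 45 = 35, d_8 = (2745 - 35^2)/80 = 1520/80 = 19, a_8 = floor((52 + 35)/19) = 4.
  m_9 = 19*4 - 35 = 41, d_9 = (2745 - 41^2)/19 = 1064/19 = 56, a_9 = floor((52 + 41)/56) = 1.
  m_10 = 56*1 - 41 = 15, d_10 = (2745 - 15^2)/56 = 2520/56 = 45, a_10 = floor((52 + 15)/45) = 1.
  m_11 = 45*1 - 15 = 30, d_11 = (2745 - 30^2)/45 = 1845/45 = 41, a_11 = floor((52 + 30)/41) = 2.
  m_12 = 41*2 - 30 = 52, d_12 = (2745 - 52^2)/41 = 41/41 = 1, a_12 = floor((52 + 52)/1) = 104.
  m_13 = 1*104 - 52 = 52, d_13 = (2745 - 52^2)/1 = 41/1 = 41: (m_13, d_13) = (m_1, d_1) = (52, 41), so from here the quotients repeat a_1, ..., a_12; the period length is 12.
Hence the expansion of sqrt(2745) is a_0 = 52 followed by the repeating block 2, 1, 1, 4, 1, 10, 1, 4, 1, 1, 2, 104 (period 12).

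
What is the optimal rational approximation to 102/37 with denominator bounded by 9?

11/4

Expand x = 102/37 as a continued fraction with the Euclidean algorithm:
  102 = 2*37 + 28, so a_0 = 2.
  37 = 1*28 + 9, so a_1 = 1.
  28 = 3*9 + 1, so a_2 = 3.
  9 = 9*1 + 0, so a_3 = 9.
so x = [2; 1, 3, 9].
Convergents (p_i = a_i*p_{i-1} + p_{i-2}, q_i = a_i*q_{i-1} + q_{i-2} with p_{-2}=0, p_{-1}=1, q_{-2}=1, q_{-1}=0), until the denominator exceeds 9:
  i=0: a_0=2, p_0 = 2*1 + 0 = 2, q_0 = 2*0 + 1 = 1.
  i=1: a_1=1, p_1 = 1*2 + 1 = 3, q_1 = 1*1 + 0 = 1.
  i=2: a_2=3, p_2 = 3*3 + 2 = 11, q_2 = 3*1 + 1 = 4.
  i=3: a_3=9, p_3 = 9*11 + 3 = 102, q_3 = 9*4 + 1 = 37.
q_3 = 37 > 9, so the last convergent with denominator <= 9 is p_2/q_2 = 11/4.
The closest fraction with denominator <= 9 is either p_2/q_2 or the intermediate fraction (k*p_2 + p_1)/(k*q_2 + q_1) with the largest k >= 1 whose denominator stays <= 9; these approach x as k grows, and every other convergent or intermediate fraction in range is farther away.
Largest k: floor((9 - q_1)/q_2) = floor((9 - 1)/4) = 2.
That gives (2*11 + 3)/(2*4 + 1) = 25/9.
Compare the errors: |x - 11/4| = |102*4 - 11*37|/(37*4) = 1/148, and |x - 25/9| = |102*9 - 25*37|/(37*9) = 7/333.
Cross-multiplying, 1*333 = 333 < 1036 = 7*148, so 1/148 is smaller: the convergent 11/4 is closer to x than 25/9.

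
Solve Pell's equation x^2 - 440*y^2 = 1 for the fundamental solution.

(x, y) = (21, 1)

First expand sqrt(440) as a continued fraction. With x_i = (sqrt(440) + m_i)/d_i and (m_0, d_0) = (0, 1): a_0 = floor(sqrt(440)) = 20, since 20^2 = 400 <= 440 < 441 = 21^2.
Iterate m_{i+1} = d_i*a_i - m_i, d_{i+1} = (440 - m_{i+1}^2)/d_i, a_{i+1} = floor((a_0 + m_{i+1})/d_{i+1}):
  m_1 = 1*20 - 0 = 20, d_1 = (440 - 20^2)/1 = 40/1 = 40, a_1 = floor((20 + 20)/40) = 1.
  m_2 = 40*1 - 20 = 20, d_2 = (440 - 20^2)/40 = 40/40 = 1, a_2 = floor((20 + 20)/1) = 40.
  m_3 = 1*40 - 20 = 20, d_3 = (440 - 20^2)/1 = 40/1 = 40: (m_3, d_3) = (m_1, d_1) = (20, 40), so from here the quotients repeat a_1, a_2; the period length is 2.
So sqrt(440) = [20; (1, 40)] with period length k = 2.
k is even, so the fundamental solution of x^2 - 440y^2 = 1 is (p_{k-1}, q_{k-1}) = (p_1, q_1); compute convergents through index 1.
Convergents (p_i = a_i*p_{i-1} + p_{i-2}, q_i = a_i*q_{i-1} + q_{i-2} with p_{-2}=0, p_{-1}=1, q_{-2}=1, q_{-1}=0):
  i=0: a_0=20, p_0 = 20*1 + 0 = 20, q_0 = 20*0 + 1 = 1.
  i=1: a_1=1, p_1 = 1*20 + 1 = 21, q_1 = 1*1 + 0 = 1.
Check: 21^2 - 440*1^2 = 441 - 440 = 1, so (x, y) = (21, 1) solves the equation, and by the theorem it is the least positive solution.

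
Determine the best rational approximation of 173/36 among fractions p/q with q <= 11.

Expand x = 173/36 as a continued fraction with the Euclidean algorithm:
  173 = 4*36 + 29, so a_0 = 4.
  36 = 1*29 + 7, so a_1 = 1.
  29 = 4*7 + 1, so a_2 = 4.
  7 = 7*1 + 0, so a_3 = 7.
so x = [4; 1, 4, 7].
Convergents (p_i = a_i*p_{i-1} + p_{i-2}, q_i = a_i*q_{i-1} + q_{i-2} with p_{-2}=0, p_{-1}=1, q_{-2}=1, q_{-1}=0), until the denominator exceeds 11:
  i=0: a_0=4, p_0 = 4*1 + 0 = 4, q_0 = 4*0 + 1 = 1.
  i=1: a_1=1, p_1 = 1*4 + 1 = 5, q_1 = 1*1 + 0 = 1.
  i=2: a_2=4, p_2 = 4*5 + 4 = 24, q_2 = 4*1 + 1 = 5.
  i=3: a_3=7, p_3 = 7*24 + 5 = 173, q_3 = 7*5 + 1 = 36.
q_3 = 36 > 11, so the last convergent with denominator <= 11 is p_2/q_2 = 24/5.
The closest fraction with denominator <= 11 is either p_2/q_2 or the intermediate fraction (k*p_2 + p_1)/(k*q_2 + q_1) with the largest k >= 1 whose denominator stays <= 11; these approach x as k grows, and every other convergent or intermediate fraction in range is farther away.
Largest k: floor((11 - q_1)/q_2) = floor((11 - 1)/5) = 2.
That gives (2*24 + 5)/(2*5 + 1) = 53/11.
Compare the errors: |x - 24/5| = |173*5 - 24*36|/(36*5) = 1/180, and |x - 53/11| = |173*11 - 53*36|/(36*11) = 5/396.
Cross-multiplying, 1*396 = 396 < 900 = 5*180, so 1/180 is smaller: the convergent 24/5 is closer to x than 53/11.

24/5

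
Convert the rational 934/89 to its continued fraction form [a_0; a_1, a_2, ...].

Run the Euclidean algorithm on 934 and 89; the successive quotients are the partial quotients a_0, a_1, ... (each step inverts the fractional part left over by the previous one):
  934 = 10*89 + 44, so a_0 = 10.
  89 = 2*44 + 1, so a_1 = 2.
  44 = 44*1 + 0, so a_2 = 44.
The remainder reaches 0 after 3 divisions, so the expansion has 3 partial quotients, read off in order.

[10; 2, 44]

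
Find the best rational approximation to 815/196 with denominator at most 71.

Expand x = 815/196 as a continued fraction with the Euclidean algorithm:
  815 = 4*196 + 31, so a_0 = 4.
  196 = 6*31 + 10, so a_1 = 6.
  31 = 3*10 + 1, so a_2 = 3.
  10 = 10*1 + 0, so a_3 = 10.
so x = [4; 6, 3, 10].
Convergents (p_i = a_i*p_{i-1} + p_{i-2}, q_i = a_i*q_{i-1} + q_{i-2} with p_{-2}=0, p_{-1}=1, q_{-2}=1, q_{-1}=0), until the denominator exceeds 71:
  i=0: a_0=4, p_0 = 4*1 + 0 = 4, q_0 = 4*0 + 1 = 1.
  i=1: a_1=6, p_1 = 6*4 + 1 = 25, q_1 = 6*1 + 0 = 6.
  i=2: a_2=3, p_2 = 3*25 + 4 = 79, q_2 = 3*6 + 1 = 19.
  i=3: a_3=10, p_3 = 10*79 + 25 = 815, q_3 = 10*19 + 6 = 196.
q_3 = 196 > 71, so the last convergent with denominator <= 71 is p_2/q_2 = 79/19.
The closest fraction with denominator <= 71 is either p_2/q_2 or the intermediate fraction (k*p_2 + p_1)/(k*q_2 + q_1) with the largest k >= 1 whose denominator stays <= 71; these approach x as k grows, and every other convergent or intermediate fraction in range is farther away.
Largest k: floor((71 - q_1)/q_2) = floor((71 - 6)/19) = 3.
That gives (3*79 + 25)/(3*19 + 6) = 262/63.
Compare the errors: |x - 79/19| = |815*19 - 79*196|/(196*19) = 1/3724, and |x - 262/63| = |815*63 - 262*196|/(196*63) = 7/12348.
Cross-multiplying, 1*12348 = 12348 < 26068 = 7*3724, so 1/3724 is smaller: the convergent 79/19 is closer to x than 262/63.

79/19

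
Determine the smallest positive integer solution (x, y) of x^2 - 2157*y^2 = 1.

(x, y) = (82139999, 1768600)

First expand sqrt(2157) as a continued fraction. With x_i = (sqrt(2157) + m_i)/d_i and (m_0, d_0) = (0, 1): a_0 = floor(sqrt(2157)) = 46, since 46^2 = 2116 <= 2157 < 2209 = 47^2.
Iterate m_{i+1} = d_i*a_i - m_i, d_{i+1} = (2157 - m_{i+1}^2)/d_i, a_{i+1} = floor((a_0 + m_{i+1})/d_{i+1}):
  m_1 = 1*46 - 0 = 46, d_1 = (2157 - 46^2)/1 = 41/1 = 41, a_1 = floor((46 + 46)/41) = 2.
  m_2 = 41*2 - 46 = 36, d_2 = (2157 - 36^2)/41 = 861/41 = 21, a_2 = floor((46 + 36)/21) = 3.
  m_3 = 21*3 - 36 = 27, d_3 = (2157 - 27^2)/21 = 1428/21 = 68, a_3 = floor((46 + 27)/68) = 1.
  m_4 = 68*1 - 27 = 41, d_4 = (2157 - 41^2)/68 = 476/68 = 7, a_4 = floor((46 + 41)/7) = 12.
  m_5 = 7*12 - 41 = 43, d_5 = (2157 - 43^2)/7 = 308/7 = 44, a_5 = floor((46 + 43)/44) = 2.
  m_6 = 44*2 - 43 = 45, d_6 = (2157 - 45^2)/44 = 132/44 = 3, a_6 = floor((46 + 45)/3) = 30.
  m_7 = 3*30 - 45 = 45, d_7 = (2157 - 45^2)/3 = 132/3 = 44, a_7 = floor((46 + 45)/44) = 2.
  m_8 = 44*2 - 45 = 43, d_8 = (2157 - 43^2)/44 = 308/44 = 7, a_8 = floor((46 + 43)/7) = 12.
  m_9 = 7*12 - 43 = 41, d_9 = (2157 - 41^2)/7 = 476/7 = 68, a_9 = floor((46 + 41)/68) = 1.
  m_10 = 68*1 - 41 = 27, d_10 = (2157 - 27^2)/68 = 1428/68 = 21, a_10 = floor((46 + 27)/21) = 3.
  m_11 = 21*3 - 27 = 36, d_11 = (2157 - 36^2)/21 = 861/21 = 41, a_11 = floor((46 + 36)/41) = 2.
  m_12 = 41*2 - 36 = 46, d_12 = (2157 - 46^2)/41 = 41/41 = 1, a_12 = floor((46 + 46)/1) = 92.
  m_13 = 1*92 - 46 = 46, d_13 = (2157 - 46^2)/1 = 41/1 = 41: (m_13, d_13) = (m_1, d_1) = (46, 41), so from here the quotients repeat a_1, ..., a_12; the period length is 12.
So sqrt(2157) = [46; (2, 3, 1, 12, 2, 30, 2, 12, 1, 3, 2, 92)] with period length k = 12.
k is even, so the fundamental solution of x^2 - 2157y^2 = 1 is (p_{k-1}, q_{k-1}) = (p_11, q_11); compute convergents through index 11.
Convergents (p_i = a_i*p_{i-1} + p_{i-2}, q_i = a_i*q_{i-1} + q_{i-2} with p_{-2}=0, p_{-1}=1, q_{-2}=1, q_{-1}=0):
  i=0: a_0=46, p_0 = 46*1 + 0 = 46, q_0 = 46*0 + 1 = 1.
  i=1: a_1=2, p_1 = 2*46 + 1 = 93, q_1 = 2*1 + 0 = 2.
  i=2: a_2=3, p_2 = 3*93 + 46 = 325, q_2 = 3*2 + 1 = 7.
  i=3: a_3=1, p_3 = 1*325 + 93 = 418, q_3 = 1*7 + 2 = 9.
  i=4: a_4=12, p_4 = 12*418 + 325 = 5341, q_4 = 12*9 + 7 = 115.
  i=5: a_5=2, p_5 = 2*5341 + 418 = 11100, q_5 = 2*115 + 9 = 239.
  i=6: a_6=30, p_6 = 30*11100 + 5341 = 338341, q_6 = 30*239 + 115 = 7285.
  i=7: a_7=2, p_7 = 2*338341 + 11100 = 687782, q_7 = 2*7285 + 239 = 14809.
  i=8: a_8=12, p_8 = 12*687782 + 338341 = 8591725, q_8 = 12*14809 + 7285 = 184993.
  i=9: a_9=1, p_9 = 1*8591725 + 687782 = 9279507, q_9 = 1*184993 + 14809 = 199802.
  i=10: a_10=3, p_10 = 3*9279507 + 8591725 = 36430246, q_10 = 3*199802 + 184993 = 784399.
  i=11: a_11=2, p_11 = 2*36430246 + 9279507 = 82139999, q_11 = 2*784399 + 199802 = 1768600.
Check: 82139999^2 - 2157*1768600^2 = 6746979435720001 - 6746979435720000 = 1, so (x, y) = (82139999, 1768600) solves the equation, and by the theorem it is the least positive solution.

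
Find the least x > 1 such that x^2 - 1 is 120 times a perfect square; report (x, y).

(x, y) = (11, 1)

First expand sqrt(120) as a continued fraction. With x_i = (sqrt(120) + m_i)/d_i and (m_0, d_0) = (0, 1): a_0 = floor(sqrt(120)) = 10, since 10^2 = 100 <= 120 < 121 = 11^2.
Iterate m_{i+1} = d_i*a_i - m_i, d_{i+1} = (120 - m_{i+1}^2)/d_i, a_{i+1} = floor((a_0 + m_{i+1})/d_{i+1}):
  m_1 = 1*10 - 0 = 10, d_1 = (120 - 10^2)/1 = 20/1 = 20, a_1 = floor((10 + 10)/20) = 1.
  m_2 = 20*1 - 10 = 10, d_2 = (120 - 10^2)/20 = 20/20 = 1, a_2 = floor((10 + 10)/1) = 20.
  m_3 = 1*20 - 10 = 10, d_3 = (120 - 10^2)/1 = 20/1 = 20: (m_3, d_3) = (m_1, d_1) = (10, 20), so from here the quotients repeat a_1, a_2; the period length is 2.
So sqrt(120) = [10; (1, 20)] with period length k = 2.
k is even, so the fundamental solution of x^2 - 120y^2 = 1 is (p_{k-1}, q_{k-1}) = (p_1, q_1); compute convergents through index 1.
Convergents (p_i = a_i*p_{i-1} + p_{i-2}, q_i = a_i*q_{i-1} + q_{i-2} with p_{-2}=0, p_{-1}=1, q_{-2}=1, q_{-1}=0):
  i=0: a_0=10, p_0 = 10*1 + 0 = 10, q_0 = 10*0 + 1 = 1.
  i=1: a_1=1, p_1 = 1*10 + 1 = 11, q_1 = 1*1 + 0 = 1.
Check: 11^2 - 120*1^2 = 121 - 120 = 1, so (x, y) = (11, 1) solves the equation, and by the theorem it is the least positive solution.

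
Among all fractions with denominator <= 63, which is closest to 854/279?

Expand x = 854/279 as a continued fraction with the Euclidean algorithm:
  854 = 3*279 + 17, so a_0 = 3.
  279 = 16*17 + 7, so a_1 = 16.
  17 = 2*7 + 3, so a_2 = 2.
  7 = 2*3 + 1, so a_3 = 2.
  3 = 3*1 + 0, so a_4 = 3.
so x = [3; 16, 2, 2, 3].
Convergents (p_i = a_i*p_{i-1} + p_{i-2}, q_i = a_i*q_{i-1} + q_{i-2} with p_{-2}=0, p_{-1}=1, q_{-2}=1, q_{-1}=0), until the denominator exceeds 63:
  i=0: a_0=3, p_0 = 3*1 + 0 = 3, q_0 = 3*0 + 1 = 1.
  i=1: a_1=16, p_1 = 16*3 + 1 = 49, q_1 = 16*1 + 0 = 16.
  i=2: a_2=2, p_2 = 2*49 + 3 = 101, q_2 = 2*16 + 1 = 33.
  i=3: a_3=2, p_3 = 2*101 + 49 = 251, q_3 = 2*33 + 16 = 82.
q_3 = 82 > 63, so the last convergent with denominator <= 63 is p_2/q_2 = 101/33.
The closest fraction with denominator <= 63 is either p_2/q_2 or the intermediate fraction (k*p_2 + p_1)/(k*q_2 + q_1) with the largest k >= 1 whose denominator stays <= 63; these approach x as k grows, and every other convergent or intermediate fraction in range is farther away.
Largest k: floor((63 - q_1)/q_2) = floor((63 - 16)/33) = 1.
That gives (1*101 + 49)/(1*33 + 16) = 150/49.
Compare the errors: |x - 101/33| = |854*33 - 101*279|/(279*33) = 3/9207, and |x - 150/49| = |854*49 - 150*279|/(279*49) = 4/13671.
Cross-multiplying, 4*9207 = 36828 < 41013 = 3*13671, so 4/13671 is smaller: the intermediate fraction 150/49 is closer to x than 101/33.

150/49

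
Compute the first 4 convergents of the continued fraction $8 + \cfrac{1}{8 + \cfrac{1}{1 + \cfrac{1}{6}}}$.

Using the convergent recurrence p_i = a_i*p_{i-1} + p_{i-2}, q_i = a_i*q_{i-1} + q_{i-2} with p_{-2}=0, p_{-1}=1, q_{-2}=1, q_{-1}=0:
  i=0: a_0=8, p_0 = 8*1 + 0 = 8, q_0 = 8*0 + 1 = 1.
  i=1: a_1=8, p_1 = 8*8 + 1 = 65, q_1 = 8*1 + 0 = 8.
  i=2: a_2=1, p_2 = 1*65 + 8 = 73, q_2 = 1*8 + 1 = 9.
  i=3: a_3=6, p_3 = 6*73 + 65 = 503, q_3 = 6*9 + 8 = 62.

8/1, 65/8, 73/9, 503/62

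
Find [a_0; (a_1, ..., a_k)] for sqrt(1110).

[33; (3, 6, 3, 66)]

Write x_i = (sqrt(1110) + m_i)/d_i with (m_0, d_0) = (0, 1). a_0 = floor(sqrt(1110)) = 33, since 33^2 = 1089 <= 1110 < 1156 = 34^2.
Iterate m_{i+1} = d_i*a_i - m_i, d_{i+1} = (1110 - m_{i+1}^2)/d_i, a_{i+1} = floor((a_0 + m_{i+1})/d_{i+1}):
  m_1 = 1*33 - 0 = 33, d_1 = (1110 - 33^2)/1 = 21/1 = 21, a_1 = floor((33 + 33)/21) = 3.
  m_2 = 21*3 - 33 = 30, d_2 = (1110 - 30^2)/21 = 210/21 = 10, a_2 = floor((33 + 30)/10) = 6.
  m_3 = 10*6 - 30 = 30, d_3 = (1110 - 30^2)/10 = 210/10 = 21, a_3 = floor((33 + 30)/21) = 3.
  m_4 = 21*3 - 30 = 33, d_4 = (1110 - 33^2)/21 = 21/21 = 1, a_4 = floor((33 + 33)/1) = 66.
  m_5 = 1*66 - 33 = 33, d_5 = (1110 - 33^2)/1 = 21/1 = 21: (m_5, d_5) = (m_1, d_1) = (33, 21), so from here the quotients repeat a_1, ..., a_4; the period length is 4.
Hence the expansion of sqrt(1110) is a_0 = 33 followed by the repeating block 3, 6, 3, 66 (period 4).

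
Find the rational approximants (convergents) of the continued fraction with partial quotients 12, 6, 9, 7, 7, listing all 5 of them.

Using the convergent recurrence p_i = a_i*p_{i-1} + p_{i-2}, q_i = a_i*q_{i-1} + q_{i-2} with p_{-2}=0, p_{-1}=1, q_{-2}=1, q_{-1}=0:
  i=0: a_0=12, p_0 = 12*1 + 0 = 12, q_0 = 12*0 + 1 = 1.
  i=1: a_1=6, p_1 = 6*12 + 1 = 73, q_1 = 6*1 + 0 = 6.
  i=2: a_2=9, p_2 = 9*73 + 12 = 669, q_2 = 9*6 + 1 = 55.
  i=3: a_3=7, p_3 = 7*669 + 73 = 4756, q_3 = 7*55 + 6 = 391.
  i=4: a_4=7, p_4 = 7*4756 + 669 = 33961, q_4 = 7*391 + 55 = 2792.

12/1, 73/6, 669/55, 4756/391, 33961/2792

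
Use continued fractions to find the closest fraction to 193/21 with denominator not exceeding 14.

Expand x = 193/21 as a continued fraction with the Euclidean algorithm:
  193 = 9*21 + 4, so a_0 = 9.
  21 = 5*4 + 1, so a_1 = 5.
  4 = 4*1 + 0, so a_2 = 4.
so x = [9; 5, 4].
Convergents (p_i = a_i*p_{i-1} + p_{i-2}, q_i = a_i*q_{i-1} + q_{i-2} with p_{-2}=0, p_{-1}=1, q_{-2}=1, q_{-1}=0), until the denominator exceeds 14:
  i=0: a_0=9, p_0 = 9*1 + 0 = 9, q_0 = 9*0 + 1 = 1.
  i=1: a_1=5, p_1 = 5*9 + 1 = 46, q_1 = 5*1 + 0 = 5.
  i=2: a_2=4, p_2 = 4*46 + 9 = 193, q_2 = 4*5 + 1 = 21.
q_2 = 21 > 14, so the last convergent with denominator <= 14 is p_1/q_1 = 46/5.
The closest fraction with denominator <= 14 is either p_1/q_1 or the intermediate fraction (k*p_1 + p_0)/(k*q_1 + q_0) with the largest k >= 1 whose denominator stays <= 14; these approach x as k grows, and every other convergent or intermediate fraction in range is farther away.
Largest k: floor((14 - q_0)/q_1) = floor((14 - 1)/5) = 2.
That gives (2*46 + 9)/(2*5 + 1) = 101/11.
Compare the errors: |x - 46/5| = |193*5 - 46*21|/(21*5) = 1/105, and |x - 101/11| = |193*11 - 101*21|/(21*11) = 2/231.
Cross-multiplying, 2*105 = 210 < 231 = 1*231, so 2/231 is smaller: the intermediate fraction 101/11 is closer to x than 46/5.

101/11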